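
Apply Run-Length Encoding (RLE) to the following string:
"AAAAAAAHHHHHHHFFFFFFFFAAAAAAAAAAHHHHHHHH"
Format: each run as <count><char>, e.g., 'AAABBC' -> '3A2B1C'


Scanning runs left to right:
  i=0: run of 'A' x 7 -> '7A'
  i=7: run of 'H' x 7 -> '7H'
  i=14: run of 'F' x 8 -> '8F'
  i=22: run of 'A' x 10 -> '10A'
  i=32: run of 'H' x 8 -> '8H'

RLE = 7A7H8F10A8H


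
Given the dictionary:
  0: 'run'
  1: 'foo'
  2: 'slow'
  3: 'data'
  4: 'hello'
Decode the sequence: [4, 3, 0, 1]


Look up each index in the dictionary:
  4 -> 'hello'
  3 -> 'data'
  0 -> 'run'
  1 -> 'foo'

Decoded: "hello data run foo"


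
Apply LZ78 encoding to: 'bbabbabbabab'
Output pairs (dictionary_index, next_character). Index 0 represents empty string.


LZ78 encoding steps:
Dictionary: {0: ''}
Step 1: w='' (idx 0), next='b' -> output (0, 'b'), add 'b' as idx 1
Step 2: w='b' (idx 1), next='a' -> output (1, 'a'), add 'ba' as idx 2
Step 3: w='b' (idx 1), next='b' -> output (1, 'b'), add 'bb' as idx 3
Step 4: w='' (idx 0), next='a' -> output (0, 'a'), add 'a' as idx 4
Step 5: w='bb' (idx 3), next='a' -> output (3, 'a'), add 'bba' as idx 5
Step 6: w='ba' (idx 2), next='b' -> output (2, 'b'), add 'bab' as idx 6


Encoded: [(0, 'b'), (1, 'a'), (1, 'b'), (0, 'a'), (3, 'a'), (2, 'b')]


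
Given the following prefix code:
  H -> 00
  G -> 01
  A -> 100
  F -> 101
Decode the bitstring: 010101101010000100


Decoding step by step:
Bits 01 -> G
Bits 01 -> G
Bits 01 -> G
Bits 101 -> F
Bits 01 -> G
Bits 00 -> H
Bits 00 -> H
Bits 100 -> A


Decoded message: GGGFGHHA


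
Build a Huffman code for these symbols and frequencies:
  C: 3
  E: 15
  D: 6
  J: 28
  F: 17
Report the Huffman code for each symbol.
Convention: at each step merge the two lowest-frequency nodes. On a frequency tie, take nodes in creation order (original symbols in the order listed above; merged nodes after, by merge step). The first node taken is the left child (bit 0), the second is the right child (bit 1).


Huffman tree construction:
Step 1: Merge C(3) + D(6) = 9
Step 2: Merge (C+D)(9) + E(15) = 24
Step 3: Merge F(17) + ((C+D)+E)(24) = 41
Step 4: Merge J(28) + (F+((C+D)+E))(41) = 69
Read each symbol's code off the tree from the root (left child = 0, right child = 1).

Codes:
  C: 1100 (length 4)
  E: 111 (length 3)
  D: 1101 (length 4)
  J: 0 (length 1)
  F: 10 (length 2)
Average code length: 143/69 = 2.0725 bits/symbol


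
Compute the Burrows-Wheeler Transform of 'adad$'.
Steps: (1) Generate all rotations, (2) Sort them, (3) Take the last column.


Rotations (sorted):
  0: $adad -> last char: d
  1: ad$ad -> last char: d
  2: adad$ -> last char: $
  3: d$ada -> last char: a
  4: dad$a -> last char: a


BWT = dd$aa


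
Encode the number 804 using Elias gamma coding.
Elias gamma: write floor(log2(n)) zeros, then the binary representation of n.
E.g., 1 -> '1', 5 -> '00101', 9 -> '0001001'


num_bits = floor(log2(804)) + 1 = 10
leading_zeros = num_bits - 1 = 9
binary(804) = 1100100100

Elias gamma(804) = '000000000' + '1100100100' = 0000000001100100100 (19 bits)


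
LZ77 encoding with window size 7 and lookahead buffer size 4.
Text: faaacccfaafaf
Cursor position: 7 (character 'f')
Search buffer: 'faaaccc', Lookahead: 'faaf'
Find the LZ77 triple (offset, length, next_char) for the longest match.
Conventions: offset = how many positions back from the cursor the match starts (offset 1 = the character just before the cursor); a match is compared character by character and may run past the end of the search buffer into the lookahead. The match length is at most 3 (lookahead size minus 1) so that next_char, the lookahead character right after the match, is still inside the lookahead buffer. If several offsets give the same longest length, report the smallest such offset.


Try each offset into the search buffer:
  offset=1 (pos 6, char 'c'): match length 0
  offset=2 (pos 5, char 'c'): match length 0
  offset=3 (pos 4, char 'c'): match length 0
  offset=4 (pos 3, char 'a'): match length 0
  offset=5 (pos 2, char 'a'): match length 0
  offset=6 (pos 1, char 'a'): match length 0
  offset=7 (pos 0, char 'f'): match length 3
Longest match has length 3 at offset 7.
next_char = character at position 7 + 3 = 10 -> 'f'

Best match: offset=7, length=3 (matching 'faa' starting at position 0)
LZ77 triple: (7, 3, 'f')


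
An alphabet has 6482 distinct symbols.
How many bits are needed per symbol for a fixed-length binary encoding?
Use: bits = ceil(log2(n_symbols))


log2(6482) = 12.6622
Bracket: 2^12 = 4096 < 6482 <= 2^13 = 8192
So ceil(log2(6482)) = 13

bits = ceil(log2(6482)) = ceil(12.6622) = 13 bits


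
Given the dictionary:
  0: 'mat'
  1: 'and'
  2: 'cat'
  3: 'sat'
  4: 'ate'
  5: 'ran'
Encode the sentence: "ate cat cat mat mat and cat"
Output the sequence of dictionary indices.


Look up each word in the dictionary:
  'ate' -> 4
  'cat' -> 2
  'cat' -> 2
  'mat' -> 0
  'mat' -> 0
  'and' -> 1
  'cat' -> 2

Encoded: [4, 2, 2, 0, 0, 1, 2]


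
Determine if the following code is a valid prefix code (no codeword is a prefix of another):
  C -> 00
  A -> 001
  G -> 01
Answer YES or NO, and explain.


Checking each pair (does one codeword prefix another?):
  C='00' vs A='001': prefix -- VIOLATION

NO -- this is NOT a valid prefix code. C (00) is a prefix of A (001).


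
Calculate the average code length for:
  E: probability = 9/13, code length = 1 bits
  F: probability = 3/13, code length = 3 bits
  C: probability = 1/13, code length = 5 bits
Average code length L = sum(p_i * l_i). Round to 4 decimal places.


Weighted contributions p_i * l_i:
  E: (9/13) * 1 = 9/13
  F: (3/13) * 3 = 9/13
  C: (1/13) * 5 = 5/13
Sum = (9 + 9 + 5)/13 = 23/13

L = 23/13 = 1.7692 bits/symbol


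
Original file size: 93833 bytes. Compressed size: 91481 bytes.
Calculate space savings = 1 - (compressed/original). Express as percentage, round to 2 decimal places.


ratio = compressed/original = 91481/93833 = 0.974934
savings = 1 - ratio = 1 - 0.974934 = 0.025066
as a percentage: 0.025066 * 100 = 2.51%

Space savings = 1 - 91481/93833 = 2.51%


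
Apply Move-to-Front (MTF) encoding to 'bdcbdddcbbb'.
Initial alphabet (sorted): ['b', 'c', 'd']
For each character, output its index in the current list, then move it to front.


MTF encoding:
'b': index 0 in ['b', 'c', 'd'] -> ['b', 'c', 'd']
'd': index 2 in ['b', 'c', 'd'] -> ['d', 'b', 'c']
'c': index 2 in ['d', 'b', 'c'] -> ['c', 'd', 'b']
'b': index 2 in ['c', 'd', 'b'] -> ['b', 'c', 'd']
'd': index 2 in ['b', 'c', 'd'] -> ['d', 'b', 'c']
'd': index 0 in ['d', 'b', 'c'] -> ['d', 'b', 'c']
'd': index 0 in ['d', 'b', 'c'] -> ['d', 'b', 'c']
'c': index 2 in ['d', 'b', 'c'] -> ['c', 'd', 'b']
'b': index 2 in ['c', 'd', 'b'] -> ['b', 'c', 'd']
'b': index 0 in ['b', 'c', 'd'] -> ['b', 'c', 'd']
'b': index 0 in ['b', 'c', 'd'] -> ['b', 'c', 'd']


Output: [0, 2, 2, 2, 2, 0, 0, 2, 2, 0, 0]


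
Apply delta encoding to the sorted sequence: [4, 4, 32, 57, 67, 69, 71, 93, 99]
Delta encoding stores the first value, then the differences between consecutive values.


First value: 4
Deltas:
  4 - 4 = 0
  32 - 4 = 28
  57 - 32 = 25
  67 - 57 = 10
  69 - 67 = 2
  71 - 69 = 2
  93 - 71 = 22
  99 - 93 = 6


Delta encoded: [4, 0, 28, 25, 10, 2, 2, 22, 6]


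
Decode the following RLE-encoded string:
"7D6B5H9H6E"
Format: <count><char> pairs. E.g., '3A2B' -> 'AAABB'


Expanding each <count><char> pair:
  7D -> 'DDDDDDD'
  6B -> 'BBBBBB'
  5H -> 'HHHHH'
  9H -> 'HHHHHHHHH'
  6E -> 'EEEEEE'

Decoded = DDDDDDDBBBBBBHHHHHHHHHHHHHHEEEEEE


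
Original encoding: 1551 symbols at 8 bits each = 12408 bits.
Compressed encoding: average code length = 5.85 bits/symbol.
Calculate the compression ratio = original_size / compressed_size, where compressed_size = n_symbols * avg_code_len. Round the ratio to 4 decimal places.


original_size = n_symbols * orig_bits = 1551 * 8 = 12408 bits
compressed_size = n_symbols * avg_code_len = 1551 * 5.85 = 9073.35 bits
ratio = original_size / compressed_size = 12408 / 9073.35 = 1.3675

Compression ratio = 1.3675


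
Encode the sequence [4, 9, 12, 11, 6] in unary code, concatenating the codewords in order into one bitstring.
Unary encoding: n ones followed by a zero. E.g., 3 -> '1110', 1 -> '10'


Encode each number as n ones followed by a terminating 0:
  4 -> 11110 (5 bits)
  9 -> 1111111110 (10 bits)
  12 -> 1111111111110 (13 bits)
  11 -> 111111111110 (12 bits)
  6 -> 1111110 (7 bits)
Total length = 5 + 10 + 13 + 12 + 7 = 47 bits.

Unary([4, 9, 12, 11, 6]) = 11110111111111011111111111101111111111101111110 (47 bits)


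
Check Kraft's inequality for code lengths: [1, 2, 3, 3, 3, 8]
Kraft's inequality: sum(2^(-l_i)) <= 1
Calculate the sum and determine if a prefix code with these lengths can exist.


Sum = 2^(-1) + 2^(-2) + 2^(-3) + 2^(-3) + 2^(-3) + 2^(-8)
    = 0.5 + 0.25 + 0.125 + 0.125 + 0.125 + 0.00390625
    = 289/256 = 1.12890625
Since 1.12890625 > 1, Kraft's inequality is NOT satisfied.
A prefix code with these lengths CANNOT exist.

Kraft sum = 1.12890625. Not satisfied.


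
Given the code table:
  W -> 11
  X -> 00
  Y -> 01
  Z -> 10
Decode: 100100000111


Decoding:
10 -> Z
01 -> Y
00 -> X
00 -> X
01 -> Y
11 -> W


Result: ZYXXYW


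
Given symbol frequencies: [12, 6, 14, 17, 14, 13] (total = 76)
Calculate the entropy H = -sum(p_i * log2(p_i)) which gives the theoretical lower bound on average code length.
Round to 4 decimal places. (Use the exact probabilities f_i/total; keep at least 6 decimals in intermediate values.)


Per-symbol terms -p_i * log2(p_i) with p_i = f_i/76:
  p = 12/76 = 0.157895: log2(p) = -2.662965, -p*log2(p) = 0.420468
  p = 6/76 = 0.078947: log2(p) = -3.662965, -p*log2(p) = 0.289181
  p = 14/76 = 0.184211: log2(p) = -2.440573, -p*log2(p) = 0.449579
  p = 17/76 = 0.223684: log2(p) = -2.160465, -p*log2(p) = 0.483262
  p = 14/76 = 0.184211: log2(p) = -2.440573, -p*log2(p) = 0.449579
  p = 13/76 = 0.171053: log2(p) = -2.547488, -p*log2(p) = 0.435754
H = 0.420468 + 0.289181 + 0.449579 + 0.483262 + 0.449579 + 0.435754 = 2.527823

H = 2.5278 bits/symbol


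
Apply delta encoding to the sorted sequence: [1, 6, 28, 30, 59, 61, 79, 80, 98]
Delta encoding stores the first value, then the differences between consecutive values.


First value: 1
Deltas:
  6 - 1 = 5
  28 - 6 = 22
  30 - 28 = 2
  59 - 30 = 29
  61 - 59 = 2
  79 - 61 = 18
  80 - 79 = 1
  98 - 80 = 18


Delta encoded: [1, 5, 22, 2, 29, 2, 18, 1, 18]


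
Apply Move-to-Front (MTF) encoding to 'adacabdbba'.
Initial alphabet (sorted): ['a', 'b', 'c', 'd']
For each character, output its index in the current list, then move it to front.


MTF encoding:
'a': index 0 in ['a', 'b', 'c', 'd'] -> ['a', 'b', 'c', 'd']
'd': index 3 in ['a', 'b', 'c', 'd'] -> ['d', 'a', 'b', 'c']
'a': index 1 in ['d', 'a', 'b', 'c'] -> ['a', 'd', 'b', 'c']
'c': index 3 in ['a', 'd', 'b', 'c'] -> ['c', 'a', 'd', 'b']
'a': index 1 in ['c', 'a', 'd', 'b'] -> ['a', 'c', 'd', 'b']
'b': index 3 in ['a', 'c', 'd', 'b'] -> ['b', 'a', 'c', 'd']
'd': index 3 in ['b', 'a', 'c', 'd'] -> ['d', 'b', 'a', 'c']
'b': index 1 in ['d', 'b', 'a', 'c'] -> ['b', 'd', 'a', 'c']
'b': index 0 in ['b', 'd', 'a', 'c'] -> ['b', 'd', 'a', 'c']
'a': index 2 in ['b', 'd', 'a', 'c'] -> ['a', 'b', 'd', 'c']


Output: [0, 3, 1, 3, 1, 3, 3, 1, 0, 2]


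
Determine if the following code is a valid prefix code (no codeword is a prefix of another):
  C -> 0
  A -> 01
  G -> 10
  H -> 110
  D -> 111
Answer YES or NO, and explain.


Checking each pair (does one codeword prefix another?):
  C='0' vs A='01': prefix -- VIOLATION

NO -- this is NOT a valid prefix code. C (0) is a prefix of A (01).


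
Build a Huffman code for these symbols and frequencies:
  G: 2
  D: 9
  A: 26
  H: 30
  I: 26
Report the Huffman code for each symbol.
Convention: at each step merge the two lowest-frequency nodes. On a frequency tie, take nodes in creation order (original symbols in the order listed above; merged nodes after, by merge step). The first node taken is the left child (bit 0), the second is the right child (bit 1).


Huffman tree construction:
Step 1: Merge G(2) + D(9) = 11
Step 2: Merge (G+D)(11) + A(26) = 37
Step 3: Merge I(26) + H(30) = 56
Step 4: Merge ((G+D)+A)(37) + (I+H)(56) = 93
Read each symbol's code off the tree from the root (left child = 0, right child = 1).

Codes:
  G: 000 (length 3)
  D: 001 (length 3)
  A: 01 (length 2)
  H: 11 (length 2)
  I: 10 (length 2)
Average code length: 197/93 = 2.1183 bits/symbol


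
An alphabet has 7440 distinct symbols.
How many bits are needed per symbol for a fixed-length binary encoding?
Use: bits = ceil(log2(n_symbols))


log2(7440) = 12.8611
Bracket: 2^12 = 4096 < 7440 <= 2^13 = 8192
So ceil(log2(7440)) = 13

bits = ceil(log2(7440)) = ceil(12.8611) = 13 bits


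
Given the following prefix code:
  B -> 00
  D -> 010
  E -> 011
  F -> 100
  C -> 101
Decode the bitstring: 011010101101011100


Decoding step by step:
Bits 011 -> E
Bits 010 -> D
Bits 101 -> C
Bits 101 -> C
Bits 011 -> E
Bits 100 -> F


Decoded message: EDCCEF


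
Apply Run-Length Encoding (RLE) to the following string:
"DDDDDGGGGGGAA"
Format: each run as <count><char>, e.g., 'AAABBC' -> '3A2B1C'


Scanning runs left to right:
  i=0: run of 'D' x 5 -> '5D'
  i=5: run of 'G' x 6 -> '6G'
  i=11: run of 'A' x 2 -> '2A'

RLE = 5D6G2A


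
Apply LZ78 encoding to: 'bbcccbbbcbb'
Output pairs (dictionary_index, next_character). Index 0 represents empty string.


LZ78 encoding steps:
Dictionary: {0: ''}
Step 1: w='' (idx 0), next='b' -> output (0, 'b'), add 'b' as idx 1
Step 2: w='b' (idx 1), next='c' -> output (1, 'c'), add 'bc' as idx 2
Step 3: w='' (idx 0), next='c' -> output (0, 'c'), add 'c' as idx 3
Step 4: w='c' (idx 3), next='b' -> output (3, 'b'), add 'cb' as idx 4
Step 5: w='b' (idx 1), next='b' -> output (1, 'b'), add 'bb' as idx 5
Step 6: w='cb' (idx 4), next='b' -> output (4, 'b'), add 'cbb' as idx 6


Encoded: [(0, 'b'), (1, 'c'), (0, 'c'), (3, 'b'), (1, 'b'), (4, 'b')]


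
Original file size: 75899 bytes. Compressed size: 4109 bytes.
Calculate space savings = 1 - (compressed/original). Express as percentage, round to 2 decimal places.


ratio = compressed/original = 4109/75899 = 0.054138
savings = 1 - ratio = 1 - 0.054138 = 0.945862
as a percentage: 0.945862 * 100 = 94.59%

Space savings = 1 - 4109/75899 = 94.59%


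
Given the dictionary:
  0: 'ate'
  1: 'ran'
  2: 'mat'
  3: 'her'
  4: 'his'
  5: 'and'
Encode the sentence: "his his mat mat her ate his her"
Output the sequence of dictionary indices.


Look up each word in the dictionary:
  'his' -> 4
  'his' -> 4
  'mat' -> 2
  'mat' -> 2
  'her' -> 3
  'ate' -> 0
  'his' -> 4
  'her' -> 3

Encoded: [4, 4, 2, 2, 3, 0, 4, 3]


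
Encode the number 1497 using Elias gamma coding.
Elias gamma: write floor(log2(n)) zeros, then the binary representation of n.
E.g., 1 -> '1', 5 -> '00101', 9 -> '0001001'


num_bits = floor(log2(1497)) + 1 = 11
leading_zeros = num_bits - 1 = 10
binary(1497) = 10111011001

Elias gamma(1497) = '0000000000' + '10111011001' = 000000000010111011001 (21 bits)


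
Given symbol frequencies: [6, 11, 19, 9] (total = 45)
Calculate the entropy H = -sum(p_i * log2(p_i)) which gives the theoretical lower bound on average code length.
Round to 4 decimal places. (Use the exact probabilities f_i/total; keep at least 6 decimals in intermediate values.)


Per-symbol terms -p_i * log2(p_i) with p_i = f_i/45:
  p = 6/45 = 0.133333: log2(p) = -2.906891, -p*log2(p) = 0.387585
  p = 11/45 = 0.244444: log2(p) = -2.032421, -p*log2(p) = 0.496814
  p = 19/45 = 0.422222: log2(p) = -1.243926, -p*log2(p) = 0.525213
  p = 9/45 = 0.200000: log2(p) = -2.321928, -p*log2(p) = 0.464386
H = 0.387585 + 0.496814 + 0.525213 + 0.464386 = 1.873998

H = 1.874 bits/symbol


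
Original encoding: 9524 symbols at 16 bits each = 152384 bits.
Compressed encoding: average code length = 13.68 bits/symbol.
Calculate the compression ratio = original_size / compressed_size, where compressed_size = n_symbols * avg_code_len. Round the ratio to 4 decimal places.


original_size = n_symbols * orig_bits = 9524 * 16 = 152384 bits
compressed_size = n_symbols * avg_code_len = 9524 * 13.68 = 130288.32 bits
ratio = original_size / compressed_size = 152384 / 130288.32 = 1.1696

Compression ratio = 1.1696


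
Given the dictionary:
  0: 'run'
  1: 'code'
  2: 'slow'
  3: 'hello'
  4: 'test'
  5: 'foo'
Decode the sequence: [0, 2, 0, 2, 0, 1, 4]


Look up each index in the dictionary:
  0 -> 'run'
  2 -> 'slow'
  0 -> 'run'
  2 -> 'slow'
  0 -> 'run'
  1 -> 'code'
  4 -> 'test'

Decoded: "run slow run slow run code test"


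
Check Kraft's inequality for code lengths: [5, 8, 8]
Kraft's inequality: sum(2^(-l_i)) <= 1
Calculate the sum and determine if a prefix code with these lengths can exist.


Sum = 2^(-5) + 2^(-8) + 2^(-8)
    = 0.03125 + 0.00390625 + 0.00390625
    = 10/256 = 0.0390625
Since 0.0390625 <= 1, Kraft's inequality IS satisfied.
A prefix code with these lengths CAN exist.

Kraft sum = 0.0390625. Satisfied.


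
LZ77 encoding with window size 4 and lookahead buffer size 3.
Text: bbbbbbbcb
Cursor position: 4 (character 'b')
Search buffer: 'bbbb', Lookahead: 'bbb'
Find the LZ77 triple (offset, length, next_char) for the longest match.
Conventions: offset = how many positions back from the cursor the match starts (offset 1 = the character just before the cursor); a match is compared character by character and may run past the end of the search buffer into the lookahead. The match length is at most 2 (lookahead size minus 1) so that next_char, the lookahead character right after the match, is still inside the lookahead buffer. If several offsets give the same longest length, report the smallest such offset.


Try each offset into the search buffer:
  offset=1 (pos 3, char 'b'): match length 2
  offset=2 (pos 2, char 'b'): match length 2
  offset=3 (pos 1, char 'b'): match length 2
  offset=4 (pos 0, char 'b'): match length 2
Longest match has length 2, found at offsets 1, 2, 3, 4; take the smallest, offset 1.
next_char = character at position 4 + 2 = 6 -> 'b'

Best match: offset=1, length=2 (matching 'bb' starting at position 3)
LZ77 triple: (1, 2, 'b')


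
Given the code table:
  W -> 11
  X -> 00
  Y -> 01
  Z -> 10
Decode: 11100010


Decoding:
11 -> W
10 -> Z
00 -> X
10 -> Z


Result: WZXZ


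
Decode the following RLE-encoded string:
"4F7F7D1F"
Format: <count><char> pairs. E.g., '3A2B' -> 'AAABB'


Expanding each <count><char> pair:
  4F -> 'FFFF'
  7F -> 'FFFFFFF'
  7D -> 'DDDDDDD'
  1F -> 'F'

Decoded = FFFFFFFFFFFDDDDDDDF


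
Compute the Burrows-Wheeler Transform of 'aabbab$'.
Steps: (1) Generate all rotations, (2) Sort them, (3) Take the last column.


Rotations (sorted):
  0: $aabbab -> last char: b
  1: aabbab$ -> last char: $
  2: ab$aabb -> last char: b
  3: abbab$a -> last char: a
  4: b$aabba -> last char: a
  5: bab$aab -> last char: b
  6: bbab$aa -> last char: a


BWT = b$baaba


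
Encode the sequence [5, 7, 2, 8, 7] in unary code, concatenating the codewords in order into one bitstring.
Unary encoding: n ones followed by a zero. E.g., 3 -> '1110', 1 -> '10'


Encode each number as n ones followed by a terminating 0:
  5 -> 111110 (6 bits)
  7 -> 11111110 (8 bits)
  2 -> 110 (3 bits)
  8 -> 111111110 (9 bits)
  7 -> 11111110 (8 bits)
Total length = 6 + 8 + 3 + 9 + 8 = 34 bits.

Unary([5, 7, 2, 8, 7]) = 1111101111111011011111111011111110 (34 bits)


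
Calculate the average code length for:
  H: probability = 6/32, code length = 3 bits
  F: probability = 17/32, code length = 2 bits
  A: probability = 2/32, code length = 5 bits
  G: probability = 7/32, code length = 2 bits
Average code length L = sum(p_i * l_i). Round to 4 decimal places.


Weighted contributions p_i * l_i:
  H: (6/32) * 3 = 18/32
  F: (17/32) * 2 = 34/32
  A: (2/32) * 5 = 10/32
  G: (7/32) * 2 = 14/32
Sum = (18 + 34 + 10 + 14)/32 = 76/32

L = 76/32 = 2.3750 bits/symbol


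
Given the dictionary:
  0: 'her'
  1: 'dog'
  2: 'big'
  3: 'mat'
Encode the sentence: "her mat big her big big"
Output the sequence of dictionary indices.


Look up each word in the dictionary:
  'her' -> 0
  'mat' -> 3
  'big' -> 2
  'her' -> 0
  'big' -> 2
  'big' -> 2

Encoded: [0, 3, 2, 0, 2, 2]


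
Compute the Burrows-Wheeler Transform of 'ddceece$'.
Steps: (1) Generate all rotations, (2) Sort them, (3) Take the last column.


Rotations (sorted):
  0: $ddceece -> last char: e
  1: ce$ddcee -> last char: e
  2: ceece$dd -> last char: d
  3: dceece$d -> last char: d
  4: ddceece$ -> last char: $
  5: e$ddceec -> last char: c
  6: ece$ddce -> last char: e
  7: eece$ddc -> last char: c


BWT = eedd$cec


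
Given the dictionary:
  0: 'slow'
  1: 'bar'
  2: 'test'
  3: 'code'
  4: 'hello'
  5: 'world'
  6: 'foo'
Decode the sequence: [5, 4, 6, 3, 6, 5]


Look up each index in the dictionary:
  5 -> 'world'
  4 -> 'hello'
  6 -> 'foo'
  3 -> 'code'
  6 -> 'foo'
  5 -> 'world'

Decoded: "world hello foo code foo world"


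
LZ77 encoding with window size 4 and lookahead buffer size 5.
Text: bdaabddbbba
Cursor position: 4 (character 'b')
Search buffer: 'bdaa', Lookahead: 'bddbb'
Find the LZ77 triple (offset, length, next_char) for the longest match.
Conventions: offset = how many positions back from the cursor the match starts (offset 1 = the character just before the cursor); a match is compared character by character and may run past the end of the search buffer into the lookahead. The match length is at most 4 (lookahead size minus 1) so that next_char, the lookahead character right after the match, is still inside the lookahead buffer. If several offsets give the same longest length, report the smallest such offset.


Try each offset into the search buffer:
  offset=1 (pos 3, char 'a'): match length 0
  offset=2 (pos 2, char 'a'): match length 0
  offset=3 (pos 1, char 'd'): match length 0
  offset=4 (pos 0, char 'b'): match length 2
Longest match has length 2 at offset 4.
next_char = character at position 4 + 2 = 6 -> 'd'

Best match: offset=4, length=2 (matching 'bd' starting at position 0)
LZ77 triple: (4, 2, 'd')


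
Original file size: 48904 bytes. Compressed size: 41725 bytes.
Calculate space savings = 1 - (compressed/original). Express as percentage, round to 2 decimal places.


ratio = compressed/original = 41725/48904 = 0.853202
savings = 1 - ratio = 1 - 0.853202 = 0.146798
as a percentage: 0.146798 * 100 = 14.68%

Space savings = 1 - 41725/48904 = 14.68%


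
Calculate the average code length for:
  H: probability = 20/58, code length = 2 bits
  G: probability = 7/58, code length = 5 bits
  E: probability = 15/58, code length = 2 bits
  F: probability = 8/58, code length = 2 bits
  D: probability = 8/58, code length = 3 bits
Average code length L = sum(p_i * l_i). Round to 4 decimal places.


Weighted contributions p_i * l_i:
  H: (20/58) * 2 = 40/58
  G: (7/58) * 5 = 35/58
  E: (15/58) * 2 = 30/58
  F: (8/58) * 2 = 16/58
  D: (8/58) * 3 = 24/58
Sum = (40 + 35 + 30 + 16 + 24)/58 = 145/58

L = 145/58 = 2.5000 bits/symbol


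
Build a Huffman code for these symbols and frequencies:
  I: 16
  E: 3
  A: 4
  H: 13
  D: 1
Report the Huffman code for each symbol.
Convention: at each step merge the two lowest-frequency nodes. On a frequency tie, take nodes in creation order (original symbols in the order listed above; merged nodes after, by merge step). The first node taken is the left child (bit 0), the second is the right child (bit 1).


Huffman tree construction:
Step 1: Merge D(1) + E(3) = 4
Step 2: Merge A(4) + (D+E)(4) = 8
Step 3: Merge (A+(D+E))(8) + H(13) = 21
Step 4: Merge I(16) + ((A+(D+E))+H)(21) = 37
Read each symbol's code off the tree from the root (left child = 0, right child = 1).

Codes:
  I: 0 (length 1)
  E: 1011 (length 4)
  A: 100 (length 3)
  H: 11 (length 2)
  D: 1010 (length 4)
Average code length: 70/37 = 1.8919 bits/symbol


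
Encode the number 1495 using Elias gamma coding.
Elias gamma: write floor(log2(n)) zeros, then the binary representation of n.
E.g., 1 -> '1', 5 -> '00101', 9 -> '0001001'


num_bits = floor(log2(1495)) + 1 = 11
leading_zeros = num_bits - 1 = 10
binary(1495) = 10111010111

Elias gamma(1495) = '0000000000' + '10111010111' = 000000000010111010111 (21 bits)


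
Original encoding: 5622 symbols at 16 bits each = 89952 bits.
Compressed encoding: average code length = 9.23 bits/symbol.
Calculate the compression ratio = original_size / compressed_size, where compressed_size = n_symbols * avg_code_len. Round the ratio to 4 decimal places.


original_size = n_symbols * orig_bits = 5622 * 16 = 89952 bits
compressed_size = n_symbols * avg_code_len = 5622 * 9.23 = 51891.06 bits
ratio = original_size / compressed_size = 89952 / 51891.06 = 1.7335

Compression ratio = 1.7335


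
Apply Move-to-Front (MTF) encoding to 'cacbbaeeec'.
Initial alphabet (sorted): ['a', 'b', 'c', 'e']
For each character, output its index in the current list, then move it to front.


MTF encoding:
'c': index 2 in ['a', 'b', 'c', 'e'] -> ['c', 'a', 'b', 'e']
'a': index 1 in ['c', 'a', 'b', 'e'] -> ['a', 'c', 'b', 'e']
'c': index 1 in ['a', 'c', 'b', 'e'] -> ['c', 'a', 'b', 'e']
'b': index 2 in ['c', 'a', 'b', 'e'] -> ['b', 'c', 'a', 'e']
'b': index 0 in ['b', 'c', 'a', 'e'] -> ['b', 'c', 'a', 'e']
'a': index 2 in ['b', 'c', 'a', 'e'] -> ['a', 'b', 'c', 'e']
'e': index 3 in ['a', 'b', 'c', 'e'] -> ['e', 'a', 'b', 'c']
'e': index 0 in ['e', 'a', 'b', 'c'] -> ['e', 'a', 'b', 'c']
'e': index 0 in ['e', 'a', 'b', 'c'] -> ['e', 'a', 'b', 'c']
'c': index 3 in ['e', 'a', 'b', 'c'] -> ['c', 'e', 'a', 'b']


Output: [2, 1, 1, 2, 0, 2, 3, 0, 0, 3]


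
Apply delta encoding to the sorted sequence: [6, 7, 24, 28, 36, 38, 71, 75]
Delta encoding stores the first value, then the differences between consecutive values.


First value: 6
Deltas:
  7 - 6 = 1
  24 - 7 = 17
  28 - 24 = 4
  36 - 28 = 8
  38 - 36 = 2
  71 - 38 = 33
  75 - 71 = 4


Delta encoded: [6, 1, 17, 4, 8, 2, 33, 4]


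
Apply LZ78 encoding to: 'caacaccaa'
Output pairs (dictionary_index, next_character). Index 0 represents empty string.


LZ78 encoding steps:
Dictionary: {0: ''}
Step 1: w='' (idx 0), next='c' -> output (0, 'c'), add 'c' as idx 1
Step 2: w='' (idx 0), next='a' -> output (0, 'a'), add 'a' as idx 2
Step 3: w='a' (idx 2), next='c' -> output (2, 'c'), add 'ac' as idx 3
Step 4: w='ac' (idx 3), next='c' -> output (3, 'c'), add 'acc' as idx 4
Step 5: w='a' (idx 2), next='a' -> output (2, 'a'), add 'aa' as idx 5


Encoded: [(0, 'c'), (0, 'a'), (2, 'c'), (3, 'c'), (2, 'a')]


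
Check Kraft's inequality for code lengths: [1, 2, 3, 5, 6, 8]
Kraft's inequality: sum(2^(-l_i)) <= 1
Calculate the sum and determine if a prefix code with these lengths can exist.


Sum = 2^(-1) + 2^(-2) + 2^(-3) + 2^(-5) + 2^(-6) + 2^(-8)
    = 0.5 + 0.25 + 0.125 + 0.03125 + 0.015625 + 0.00390625
    = 237/256 = 0.92578125
Since 0.92578125 <= 1, Kraft's inequality IS satisfied.
A prefix code with these lengths CAN exist.

Kraft sum = 0.92578125. Satisfied.


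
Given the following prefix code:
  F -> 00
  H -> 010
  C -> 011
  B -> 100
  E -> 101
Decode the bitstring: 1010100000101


Decoding step by step:
Bits 101 -> E
Bits 010 -> H
Bits 00 -> F
Bits 00 -> F
Bits 101 -> E


Decoded message: EHFFE


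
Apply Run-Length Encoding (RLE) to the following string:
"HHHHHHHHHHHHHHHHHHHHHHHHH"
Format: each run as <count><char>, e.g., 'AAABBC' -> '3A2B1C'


Scanning runs left to right:
  i=0: run of 'H' x 25 -> '25H'

RLE = 25H


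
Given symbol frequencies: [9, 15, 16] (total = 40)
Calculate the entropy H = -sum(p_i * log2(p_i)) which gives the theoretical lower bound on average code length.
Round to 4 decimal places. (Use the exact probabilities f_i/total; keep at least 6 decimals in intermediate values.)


Per-symbol terms -p_i * log2(p_i) with p_i = f_i/40:
  p = 9/40 = 0.225000: log2(p) = -2.152003, -p*log2(p) = 0.484201
  p = 15/40 = 0.375000: log2(p) = -1.415037, -p*log2(p) = 0.530639
  p = 16/40 = 0.400000: log2(p) = -1.321928, -p*log2(p) = 0.528771
H = 0.484201 + 0.530639 + 0.528771 = 1.543611

H = 1.5436 bits/symbol


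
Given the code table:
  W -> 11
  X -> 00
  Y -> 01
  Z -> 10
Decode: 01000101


Decoding:
01 -> Y
00 -> X
01 -> Y
01 -> Y


Result: YXYY


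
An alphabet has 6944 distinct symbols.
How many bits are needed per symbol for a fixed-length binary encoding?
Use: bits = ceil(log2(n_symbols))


log2(6944) = 12.7616
Bracket: 2^12 = 4096 < 6944 <= 2^13 = 8192
So ceil(log2(6944)) = 13

bits = ceil(log2(6944)) = ceil(12.7616) = 13 bits


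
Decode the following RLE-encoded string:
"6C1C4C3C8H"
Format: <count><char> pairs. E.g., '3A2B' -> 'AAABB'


Expanding each <count><char> pair:
  6C -> 'CCCCCC'
  1C -> 'C'
  4C -> 'CCCC'
  3C -> 'CCC'
  8H -> 'HHHHHHHH'

Decoded = CCCCCCCCCCCCCCHHHHHHHH


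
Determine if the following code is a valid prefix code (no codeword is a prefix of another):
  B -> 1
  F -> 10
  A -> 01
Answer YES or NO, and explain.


Checking each pair (does one codeword prefix another?):
  B='1' vs F='10': prefix -- VIOLATION

NO -- this is NOT a valid prefix code. B (1) is a prefix of F (10).


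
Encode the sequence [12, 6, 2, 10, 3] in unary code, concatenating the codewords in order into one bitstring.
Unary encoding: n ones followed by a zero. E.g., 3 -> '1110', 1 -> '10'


Encode each number as n ones followed by a terminating 0:
  12 -> 1111111111110 (13 bits)
  6 -> 1111110 (7 bits)
  2 -> 110 (3 bits)
  10 -> 11111111110 (11 bits)
  3 -> 1110 (4 bits)
Total length = 13 + 7 + 3 + 11 + 4 = 38 bits.

Unary([12, 6, 2, 10, 3]) = 11111111111101111110110111111111101110 (38 bits)


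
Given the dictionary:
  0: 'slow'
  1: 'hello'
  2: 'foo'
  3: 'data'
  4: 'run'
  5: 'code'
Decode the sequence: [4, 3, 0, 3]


Look up each index in the dictionary:
  4 -> 'run'
  3 -> 'data'
  0 -> 'slow'
  3 -> 'data'

Decoded: "run data slow data"


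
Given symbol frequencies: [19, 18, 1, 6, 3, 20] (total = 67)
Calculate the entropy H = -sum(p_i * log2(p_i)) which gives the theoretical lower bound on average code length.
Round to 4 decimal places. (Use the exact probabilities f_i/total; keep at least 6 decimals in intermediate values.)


Per-symbol terms -p_i * log2(p_i) with p_i = f_i/67:
  p = 19/67 = 0.283582: log2(p) = -1.818162, -p*log2(p) = 0.515598
  p = 18/67 = 0.268657: log2(p) = -1.896164, -p*log2(p) = 0.509417
  p = 1/67 = 0.014925: log2(p) = -6.066089, -p*log2(p) = 0.090539
  p = 6/67 = 0.089552: log2(p) = -3.481127, -p*log2(p) = 0.311743
  p = 3/67 = 0.044776: log2(p) = -4.481127, -p*log2(p) = 0.200647
  p = 20/67 = 0.298507: log2(p) = -1.744161, -p*log2(p) = 0.520645
H = 0.515598 + 0.509417 + 0.090539 + 0.311743 + 0.200647 + 0.520645 = 2.148589

H = 2.1486 bits/symbol


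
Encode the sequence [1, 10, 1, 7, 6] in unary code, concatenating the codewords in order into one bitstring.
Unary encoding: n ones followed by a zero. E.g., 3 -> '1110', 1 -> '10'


Encode each number as n ones followed by a terminating 0:
  1 -> 10 (2 bits)
  10 -> 11111111110 (11 bits)
  1 -> 10 (2 bits)
  7 -> 11111110 (8 bits)
  6 -> 1111110 (7 bits)
Total length = 2 + 11 + 2 + 8 + 7 = 30 bits.

Unary([1, 10, 1, 7, 6]) = 101111111111010111111101111110 (30 bits)


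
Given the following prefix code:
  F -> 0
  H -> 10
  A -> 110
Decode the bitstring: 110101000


Decoding step by step:
Bits 110 -> A
Bits 10 -> H
Bits 10 -> H
Bits 0 -> F
Bits 0 -> F


Decoded message: AHHFF


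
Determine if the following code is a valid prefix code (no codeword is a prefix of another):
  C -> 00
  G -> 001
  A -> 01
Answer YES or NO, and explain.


Checking each pair (does one codeword prefix another?):
  C='00' vs G='001': prefix -- VIOLATION

NO -- this is NOT a valid prefix code. C (00) is a prefix of G (001).


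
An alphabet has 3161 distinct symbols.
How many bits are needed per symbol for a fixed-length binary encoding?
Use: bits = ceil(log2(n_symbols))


log2(3161) = 11.6262
Bracket: 2^11 = 2048 < 3161 <= 2^12 = 4096
So ceil(log2(3161)) = 12

bits = ceil(log2(3161)) = ceil(11.6262) = 12 bits


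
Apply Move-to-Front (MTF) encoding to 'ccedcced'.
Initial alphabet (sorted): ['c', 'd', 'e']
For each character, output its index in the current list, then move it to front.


MTF encoding:
'c': index 0 in ['c', 'd', 'e'] -> ['c', 'd', 'e']
'c': index 0 in ['c', 'd', 'e'] -> ['c', 'd', 'e']
'e': index 2 in ['c', 'd', 'e'] -> ['e', 'c', 'd']
'd': index 2 in ['e', 'c', 'd'] -> ['d', 'e', 'c']
'c': index 2 in ['d', 'e', 'c'] -> ['c', 'd', 'e']
'c': index 0 in ['c', 'd', 'e'] -> ['c', 'd', 'e']
'e': index 2 in ['c', 'd', 'e'] -> ['e', 'c', 'd']
'd': index 2 in ['e', 'c', 'd'] -> ['d', 'e', 'c']


Output: [0, 0, 2, 2, 2, 0, 2, 2]


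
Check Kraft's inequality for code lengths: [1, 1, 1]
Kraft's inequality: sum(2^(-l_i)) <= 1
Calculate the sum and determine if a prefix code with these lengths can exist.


Sum = 2^(-1) + 2^(-1) + 2^(-1)
    = 0.5 + 0.5 + 0.5
    = 3/2 = 1.5
Since 1.5 > 1, Kraft's inequality is NOT satisfied.
A prefix code with these lengths CANNOT exist.

Kraft sum = 1.5. Not satisfied.


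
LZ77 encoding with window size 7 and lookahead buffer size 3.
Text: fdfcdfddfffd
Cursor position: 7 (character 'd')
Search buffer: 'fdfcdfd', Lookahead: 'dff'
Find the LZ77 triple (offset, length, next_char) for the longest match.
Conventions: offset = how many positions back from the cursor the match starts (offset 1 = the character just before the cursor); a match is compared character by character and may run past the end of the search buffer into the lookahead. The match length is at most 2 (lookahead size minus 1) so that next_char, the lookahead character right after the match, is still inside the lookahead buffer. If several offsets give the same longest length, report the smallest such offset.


Try each offset into the search buffer:
  offset=1 (pos 6, char 'd'): match length 1
  offset=2 (pos 5, char 'f'): match length 0
  offset=3 (pos 4, char 'd'): match length 2
  offset=4 (pos 3, char 'c'): match length 0
  offset=5 (pos 2, char 'f'): match length 0
  offset=6 (pos 1, char 'd'): match length 2
  offset=7 (pos 0, char 'f'): match length 0
Longest match has length 2, found at offsets 3, 6; take the smallest, offset 3.
next_char = character at position 7 + 2 = 9 -> 'f'

Best match: offset=3, length=2 (matching 'df' starting at position 4)
LZ77 triple: (3, 2, 'f')


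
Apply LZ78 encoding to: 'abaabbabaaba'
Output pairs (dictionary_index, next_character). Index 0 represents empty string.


LZ78 encoding steps:
Dictionary: {0: ''}
Step 1: w='' (idx 0), next='a' -> output (0, 'a'), add 'a' as idx 1
Step 2: w='' (idx 0), next='b' -> output (0, 'b'), add 'b' as idx 2
Step 3: w='a' (idx 1), next='a' -> output (1, 'a'), add 'aa' as idx 3
Step 4: w='b' (idx 2), next='b' -> output (2, 'b'), add 'bb' as idx 4
Step 5: w='a' (idx 1), next='b' -> output (1, 'b'), add 'ab' as idx 5
Step 6: w='aa' (idx 3), next='b' -> output (3, 'b'), add 'aab' as idx 6
Step 7: w='a' (idx 1), end of input -> output (1, '')


Encoded: [(0, 'a'), (0, 'b'), (1, 'a'), (2, 'b'), (1, 'b'), (3, 'b'), (1, '')]


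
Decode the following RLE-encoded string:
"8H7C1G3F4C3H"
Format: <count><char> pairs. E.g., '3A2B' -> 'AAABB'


Expanding each <count><char> pair:
  8H -> 'HHHHHHHH'
  7C -> 'CCCCCCC'
  1G -> 'G'
  3F -> 'FFF'
  4C -> 'CCCC'
  3H -> 'HHH'

Decoded = HHHHHHHHCCCCCCCGFFFCCCCHHH


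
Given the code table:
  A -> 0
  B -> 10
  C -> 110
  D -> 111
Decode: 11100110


Decoding:
111 -> D
0 -> A
0 -> A
110 -> C


Result: DAAC


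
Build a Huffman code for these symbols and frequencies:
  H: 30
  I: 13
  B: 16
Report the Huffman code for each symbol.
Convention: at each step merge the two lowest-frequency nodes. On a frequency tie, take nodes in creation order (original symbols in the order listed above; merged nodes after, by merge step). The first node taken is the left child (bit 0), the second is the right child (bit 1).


Huffman tree construction:
Step 1: Merge I(13) + B(16) = 29
Step 2: Merge (I+B)(29) + H(30) = 59
Read each symbol's code off the tree from the root (left child = 0, right child = 1).

Codes:
  H: 1 (length 1)
  I: 00 (length 2)
  B: 01 (length 2)
Average code length: 88/59 = 1.4915 bits/symbol


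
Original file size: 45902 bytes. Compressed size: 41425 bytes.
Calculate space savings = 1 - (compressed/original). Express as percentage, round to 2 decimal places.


ratio = compressed/original = 41425/45902 = 0.902466
savings = 1 - ratio = 1 - 0.902466 = 0.097534
as a percentage: 0.097534 * 100 = 9.75%

Space savings = 1 - 41425/45902 = 9.75%


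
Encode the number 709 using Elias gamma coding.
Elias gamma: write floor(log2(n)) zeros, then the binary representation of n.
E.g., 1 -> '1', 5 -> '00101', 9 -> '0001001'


num_bits = floor(log2(709)) + 1 = 10
leading_zeros = num_bits - 1 = 9
binary(709) = 1011000101

Elias gamma(709) = '000000000' + '1011000101' = 0000000001011000101 (19 bits)


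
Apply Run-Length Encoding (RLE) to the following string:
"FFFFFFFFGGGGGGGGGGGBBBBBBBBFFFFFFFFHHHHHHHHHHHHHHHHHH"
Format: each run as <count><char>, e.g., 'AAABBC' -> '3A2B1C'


Scanning runs left to right:
  i=0: run of 'F' x 8 -> '8F'
  i=8: run of 'G' x 11 -> '11G'
  i=19: run of 'B' x 8 -> '8B'
  i=27: run of 'F' x 8 -> '8F'
  i=35: run of 'H' x 18 -> '18H'

RLE = 8F11G8B8F18H


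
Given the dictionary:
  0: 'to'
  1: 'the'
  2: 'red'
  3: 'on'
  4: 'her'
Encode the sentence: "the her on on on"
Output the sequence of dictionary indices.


Look up each word in the dictionary:
  'the' -> 1
  'her' -> 4
  'on' -> 3
  'on' -> 3
  'on' -> 3

Encoded: [1, 4, 3, 3, 3]


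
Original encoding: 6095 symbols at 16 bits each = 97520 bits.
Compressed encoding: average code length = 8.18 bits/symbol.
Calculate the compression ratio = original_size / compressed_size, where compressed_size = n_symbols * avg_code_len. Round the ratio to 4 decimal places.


original_size = n_symbols * orig_bits = 6095 * 16 = 97520 bits
compressed_size = n_symbols * avg_code_len = 6095 * 8.18 = 49857.1 bits
ratio = original_size / compressed_size = 97520 / 49857.1 = 1.956

Compression ratio = 1.956


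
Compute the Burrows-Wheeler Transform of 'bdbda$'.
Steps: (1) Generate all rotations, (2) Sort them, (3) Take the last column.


Rotations (sorted):
  0: $bdbda -> last char: a
  1: a$bdbd -> last char: d
  2: bda$bd -> last char: d
  3: bdbda$ -> last char: $
  4: da$bdb -> last char: b
  5: dbda$b -> last char: b


BWT = add$bb


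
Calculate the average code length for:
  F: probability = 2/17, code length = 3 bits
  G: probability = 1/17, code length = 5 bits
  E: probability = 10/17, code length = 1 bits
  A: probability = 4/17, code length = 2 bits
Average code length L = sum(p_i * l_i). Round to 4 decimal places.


Weighted contributions p_i * l_i:
  F: (2/17) * 3 = 6/17
  G: (1/17) * 5 = 5/17
  E: (10/17) * 1 = 10/17
  A: (4/17) * 2 = 8/17
Sum = (6 + 5 + 10 + 8)/17 = 29/17

L = 29/17 = 1.7059 bits/symbol


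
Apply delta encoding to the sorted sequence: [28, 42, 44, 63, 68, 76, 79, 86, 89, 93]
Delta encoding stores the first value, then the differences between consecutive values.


First value: 28
Deltas:
  42 - 28 = 14
  44 - 42 = 2
  63 - 44 = 19
  68 - 63 = 5
  76 - 68 = 8
  79 - 76 = 3
  86 - 79 = 7
  89 - 86 = 3
  93 - 89 = 4


Delta encoded: [28, 14, 2, 19, 5, 8, 3, 7, 3, 4]


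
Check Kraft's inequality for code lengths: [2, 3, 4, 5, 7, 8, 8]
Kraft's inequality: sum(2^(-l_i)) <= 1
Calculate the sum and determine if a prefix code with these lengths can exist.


Sum = 2^(-2) + 2^(-3) + 2^(-4) + 2^(-5) + 2^(-7) + 2^(-8) + 2^(-8)
    = 0.25 + 0.125 + 0.0625 + 0.03125 + 0.0078125 + 0.00390625 + 0.00390625
    = 124/256 = 0.484375
Since 0.484375 <= 1, Kraft's inequality IS satisfied.
A prefix code with these lengths CAN exist.

Kraft sum = 0.484375. Satisfied.


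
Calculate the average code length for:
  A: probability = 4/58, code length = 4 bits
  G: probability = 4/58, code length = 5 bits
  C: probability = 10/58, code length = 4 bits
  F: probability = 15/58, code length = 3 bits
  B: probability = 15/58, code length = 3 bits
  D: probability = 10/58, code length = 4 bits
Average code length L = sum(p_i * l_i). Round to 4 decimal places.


Weighted contributions p_i * l_i:
  A: (4/58) * 4 = 16/58
  G: (4/58) * 5 = 20/58
  C: (10/58) * 4 = 40/58
  F: (15/58) * 3 = 45/58
  B: (15/58) * 3 = 45/58
  D: (10/58) * 4 = 40/58
Sum = (16 + 20 + 40 + 45 + 45 + 40)/58 = 206/58

L = 206/58 = 3.5517 bits/symbol
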